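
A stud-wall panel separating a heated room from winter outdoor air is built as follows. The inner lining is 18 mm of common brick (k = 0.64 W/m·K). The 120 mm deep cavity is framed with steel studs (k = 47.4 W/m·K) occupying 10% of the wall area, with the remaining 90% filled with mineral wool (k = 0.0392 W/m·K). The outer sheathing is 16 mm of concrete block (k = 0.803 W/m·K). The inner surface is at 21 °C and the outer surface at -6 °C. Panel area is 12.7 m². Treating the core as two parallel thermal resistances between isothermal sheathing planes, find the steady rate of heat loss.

Sheathing layers in series; stud and cavity paths in parallel between them.
R_inner = 0.018/(0.64×12.7) = 0.002215 K/W
R_stud  = 0.12/(47.4×0.1×12.7) = 0.001993 K/W
R_cav   = 0.12/(0.0392×0.9×12.7) = 0.2678 K/W
1/R_core = 1/R_stud + 1/R_cav → R_core = 0.001979 K/W
R_outer = 0.016/(0.803×12.7) = 0.001569 K/W
R_total = 0.005762 K/W
Q = ΔT/R_total = 27/0.005762

Q ≈ 4690 W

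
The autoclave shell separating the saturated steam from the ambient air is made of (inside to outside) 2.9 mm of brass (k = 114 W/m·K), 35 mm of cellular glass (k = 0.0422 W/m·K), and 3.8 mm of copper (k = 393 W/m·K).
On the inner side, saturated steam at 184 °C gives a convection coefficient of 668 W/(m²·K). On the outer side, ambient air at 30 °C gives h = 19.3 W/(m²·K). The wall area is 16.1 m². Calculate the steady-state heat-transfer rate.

Q ≈ 2810 W

Thermal resistances in series:
R_inner film = 1/(h_i·A) = 1/(668×16.1) = 9.298×10^-5 K/W
R_brass = L/(kA) = 0.0029/(114×16.1) = 1.58×10^-6 K/W
R_cellular glass = L/(kA) = 0.035/(0.0422×16.1) = 0.05151 K/W
R_copper = L/(kA) = 0.0038/(393×16.1) = 6.006×10^-7 K/W
R_outer film = 1/(h_o·A) = 1/(19.3×16.1) = 0.003218 K/W
R_total = 0.05483 K/W
Q = ΔT / R_total = 154 / 0.05483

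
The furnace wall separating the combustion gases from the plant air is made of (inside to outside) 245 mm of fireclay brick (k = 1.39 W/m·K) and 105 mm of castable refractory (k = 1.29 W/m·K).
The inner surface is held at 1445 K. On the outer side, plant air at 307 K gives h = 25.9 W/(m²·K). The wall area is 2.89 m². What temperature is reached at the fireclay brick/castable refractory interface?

Thermal resistances in series:
R_fireclay brick = L/(kA) = 0.245/(1.39×2.89) = 0.06099 K/W
R_castable refractory = L/(kA) = 0.105/(1.29×2.89) = 0.02816 K/W
R_outer film = 1/(h_o·A) = 1/(25.9×2.89) = 0.01336 K/W
R_total = 0.1025 K/W;  Q = ΔT/R_total = 1138/0.1025 = 11100 W
T_interface = T_inner − Q·ΣR(inner→interface) = 1445 − 11100×0.06099

T ≈ 768 K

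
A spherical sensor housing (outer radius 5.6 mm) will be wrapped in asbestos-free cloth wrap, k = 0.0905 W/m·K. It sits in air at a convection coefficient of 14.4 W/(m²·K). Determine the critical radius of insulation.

For a sphere r_cr = 2k/h = 2×0.0905/14.4
r_cr = 12.6 mm; since the bare radius (5.6 mm) is below r_cr, adding a thin layer of insulation will *increase* heat loss.

r_cr ≈ 12.6 mm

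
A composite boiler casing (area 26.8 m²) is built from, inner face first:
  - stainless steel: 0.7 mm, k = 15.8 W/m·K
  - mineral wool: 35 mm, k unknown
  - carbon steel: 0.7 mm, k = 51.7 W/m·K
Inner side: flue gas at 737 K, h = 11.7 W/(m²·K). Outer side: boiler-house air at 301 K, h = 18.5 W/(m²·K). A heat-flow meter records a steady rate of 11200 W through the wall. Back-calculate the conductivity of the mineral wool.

k ≈ 0.0387 W/(m·K)

Using the resistance-network approach (series):
R_inner film = 1/(h_i·A) = 1/(11.7×26.8) = 0.003189 K/W
R_stainless steel = L/(kA) = 0.0007/(15.8×26.8) = 1.653×10^-6 K/W
R_carbon steel = L/(kA) = 0.0007/(51.7×26.8) = 5.052×10^-7 K/W
R_outer film = 1/(h_o·A) = 1/(18.5×26.8) = 0.002017 K/W
Sum of known resistances R_other = 0.005208 K/W
Total R = ΔT/Q = 436/11200 = 0.03893 K/W
R_mineral wool = R_total − R_other = 0.03372 K/W
k = L/(R·A) = 0.035/(0.03372×26.8)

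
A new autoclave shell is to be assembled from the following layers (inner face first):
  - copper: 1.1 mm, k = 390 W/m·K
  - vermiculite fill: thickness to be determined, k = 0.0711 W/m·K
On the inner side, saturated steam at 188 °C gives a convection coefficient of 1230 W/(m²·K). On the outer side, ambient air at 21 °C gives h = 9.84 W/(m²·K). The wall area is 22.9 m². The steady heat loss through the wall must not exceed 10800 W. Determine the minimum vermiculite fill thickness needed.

Using the resistance-network approach (series):
R_inner film = 1/(h_i·A) = 1/(1230×22.9) = 3.55×10^-5 K/W
R_copper = L/(kA) = 0.0011/(390×22.9) = 1.232×10^-7 K/W
R_outer film = 1/(h_o·A) = 1/(9.84×22.9) = 0.004438 K/W
Sum of the known resistances R_other = 0.004473 K/W
Required total resistance R_tot = ΔT/Q_allow = 167/10800 = 0.01546 K/W
R_vermiculite fill = R_tot − R_other = 0.01099 K/W
L = R·k·A = 0.01099×0.0711×22.9

L ≈ 17.9 mm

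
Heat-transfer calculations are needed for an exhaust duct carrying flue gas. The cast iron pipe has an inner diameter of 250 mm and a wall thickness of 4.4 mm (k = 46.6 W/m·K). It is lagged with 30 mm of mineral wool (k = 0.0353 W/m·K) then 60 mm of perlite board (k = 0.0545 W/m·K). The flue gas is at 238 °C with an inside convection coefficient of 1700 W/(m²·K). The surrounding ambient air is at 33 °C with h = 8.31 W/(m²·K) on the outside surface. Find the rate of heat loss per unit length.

q′ ≈ 105 W/m

Radial resistances (cylindrical: R_cond = ln(r_o/r_i)/(2πkL), R_conv = 1/(h·2πrL)):
R_inner film = 1/(h_i·2πr₁L) = 1/(1700×2π×0.125×1) = 7.49×10^-4 K/W
R_cast iron pipe wall = ln(129.4/125)/(2π×46.6×1) = 1.182×10^-4 K/W
R_mineral wool = ln(159.4/129.4)/(2π×0.0353×1) = 0.9401 K/W
R_perlite board = ln(219.4/159.4)/(2π×0.0545×1) = 0.933 K/W
R_outer film = 1/(h_o·2πr_oL) = 1/(8.31×2π×0.2194×1) = 0.08729 K/W
R_total = 1.961 K/W
Q = ΔT/R_total = 205/1.961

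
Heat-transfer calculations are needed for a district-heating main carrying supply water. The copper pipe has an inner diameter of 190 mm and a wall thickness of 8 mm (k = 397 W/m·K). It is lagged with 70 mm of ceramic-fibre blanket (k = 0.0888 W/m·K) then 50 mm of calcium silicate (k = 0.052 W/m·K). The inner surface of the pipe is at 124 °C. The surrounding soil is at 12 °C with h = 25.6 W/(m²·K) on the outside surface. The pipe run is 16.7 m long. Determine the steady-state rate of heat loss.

Q ≈ 1080 W

Cylindrical conduction, so R = ln(r₂/r₁)/(2πkL) per layer, in series:
R_copper pipe wall = ln(103/95)/(2π×397×16.7) = 1.941×10^-6 K/W
R_ceramic-fibre blanket = ln(173/103)/(2π×0.0888×16.7) = 0.05565 K/W
R_calcium silicate = ln(223/173)/(2π×0.052×16.7) = 0.04653 K/W
R_outer film = 1/(h_o·2πr_oL) = 1/(25.6×2π×0.223×16.7) = 0.001669 K/W
R_total = 0.1039 K/W
Q = ΔT/R_total = 112/0.1039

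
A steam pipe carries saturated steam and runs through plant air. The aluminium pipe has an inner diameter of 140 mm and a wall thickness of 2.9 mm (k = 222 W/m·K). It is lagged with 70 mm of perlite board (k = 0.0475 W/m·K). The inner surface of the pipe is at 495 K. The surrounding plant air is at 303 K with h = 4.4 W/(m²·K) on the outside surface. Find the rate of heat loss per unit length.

q′ ≈ 76.5 W/m

Treating each annulus and film as a series resistance:
R_aluminium pipe wall = ln(72.9/70)/(2π×222×1) = 2.91×10^-5 K/W
R_perlite board = ln(142.9/72.9)/(2π×0.0475×1) = 2.255 K/W
R_outer film = 1/(h_o·2πr_oL) = 1/(4.4×2π×0.1429×1) = 0.2531 K/W
R_total = 2.508 K/W
Q = ΔT/R_total = 192/2.508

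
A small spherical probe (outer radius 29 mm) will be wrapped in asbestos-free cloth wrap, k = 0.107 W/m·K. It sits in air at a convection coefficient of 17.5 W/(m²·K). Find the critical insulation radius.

For a sphere r_cr = 2k/h = 2×0.107/17.5
r_cr = 12.2 mm; since the bare radius (29 mm) is above r_cr, any added insulation will reduce heat loss.

r_cr ≈ 12.2 mm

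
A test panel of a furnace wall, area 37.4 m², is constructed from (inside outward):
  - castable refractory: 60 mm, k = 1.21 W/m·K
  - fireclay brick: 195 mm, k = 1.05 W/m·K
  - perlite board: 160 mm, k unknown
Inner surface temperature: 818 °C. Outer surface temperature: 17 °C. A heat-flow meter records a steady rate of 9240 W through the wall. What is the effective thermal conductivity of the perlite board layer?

k ≈ 0.0532 W/(m·K)

Thermal resistances in series:
R_castable refractory = L/(kA) = 0.06/(1.21×37.4) = 0.001326 K/W
R_fireclay brick = L/(kA) = 0.195/(1.05×37.4) = 0.004966 K/W
Sum of known resistances R_other = 0.006291 K/W
Total R = ΔT/Q = 801/9240 = 0.08669 K/W
R_perlite board = R_total − R_other = 0.0804 K/W
k = L/(R·A) = 0.16/(0.0804×37.4)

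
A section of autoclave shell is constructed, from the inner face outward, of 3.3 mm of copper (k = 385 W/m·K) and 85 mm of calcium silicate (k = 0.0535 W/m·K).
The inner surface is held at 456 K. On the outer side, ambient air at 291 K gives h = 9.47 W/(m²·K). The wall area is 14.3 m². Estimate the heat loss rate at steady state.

Q ≈ 1390 W

Series thermal resistances:
R_copper = L/(kA) = 0.0033/(385×14.3) = 5.994×10^-7 K/W
R_calcium silicate = L/(kA) = 0.085/(0.0535×14.3) = 0.1111 K/W
R_outer film = 1/(h_o·A) = 1/(9.47×14.3) = 0.007384 K/W
R_total = 0.1185 K/W
Q = ΔT / R_total = 165 / 0.1185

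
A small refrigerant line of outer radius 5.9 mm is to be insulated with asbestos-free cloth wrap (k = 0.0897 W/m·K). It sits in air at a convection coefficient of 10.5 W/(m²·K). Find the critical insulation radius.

For a cylinder r_cr = k/h = 0.0897/10.5
r_cr = 8.54 mm; since the bare radius (5.9 mm) is below r_cr, adding a thin layer of insulation will *increase* heat loss.

r_cr ≈ 8.54 mm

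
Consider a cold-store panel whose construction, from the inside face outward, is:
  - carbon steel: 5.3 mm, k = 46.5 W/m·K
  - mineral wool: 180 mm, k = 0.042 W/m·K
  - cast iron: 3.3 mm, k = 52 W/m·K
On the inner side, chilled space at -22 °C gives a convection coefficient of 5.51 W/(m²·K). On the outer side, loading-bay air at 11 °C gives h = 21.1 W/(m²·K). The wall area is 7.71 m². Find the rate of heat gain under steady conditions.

Thermal resistances in series:
R_inner film = 1/(h_i·A) = 1/(5.51×7.71) = 0.02354 K/W
R_carbon steel = L/(kA) = 0.0053/(46.5×7.71) = 1.478×10^-5 K/W
R_mineral wool = L/(kA) = 0.18/(0.042×7.71) = 0.5559 K/W
R_cast iron = L/(kA) = 0.0033/(52×7.71) = 8.231×10^-6 K/W
R_outer film = 1/(h_o·A) = 1/(21.1×7.71) = 0.006147 K/W
R_total = 0.5856 K/W
Q = ΔT / R_total = 33 / 0.5856

Q ≈ 56.4 W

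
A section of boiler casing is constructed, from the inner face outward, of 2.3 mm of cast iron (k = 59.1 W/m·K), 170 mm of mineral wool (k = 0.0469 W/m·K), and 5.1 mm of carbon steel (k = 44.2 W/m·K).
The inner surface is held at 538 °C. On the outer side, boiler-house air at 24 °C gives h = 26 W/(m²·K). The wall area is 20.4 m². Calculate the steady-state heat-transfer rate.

Model the wall as resistances in series:
R_cast iron = L/(kA) = 0.0023/(59.1×20.4) = 1.908×10^-6 K/W
R_mineral wool = L/(kA) = 0.17/(0.0469×20.4) = 0.1777 K/W
R_carbon steel = L/(kA) = 0.0051/(44.2×20.4) = 5.656×10^-6 K/W
R_outer film = 1/(h_o·A) = 1/(26×20.4) = 0.001885 K/W
R_total = 0.1796 K/W
Q = ΔT / R_total = 514 / 0.1796

Q ≈ 2860 W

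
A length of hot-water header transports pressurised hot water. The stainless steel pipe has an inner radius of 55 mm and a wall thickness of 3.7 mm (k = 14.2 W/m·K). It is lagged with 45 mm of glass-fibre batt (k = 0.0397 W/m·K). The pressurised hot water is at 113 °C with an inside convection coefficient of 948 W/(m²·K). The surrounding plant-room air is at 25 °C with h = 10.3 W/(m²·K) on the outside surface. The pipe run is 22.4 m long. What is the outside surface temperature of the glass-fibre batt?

T ≈ 30.4 °C

Radial resistances (cylindrical: R_cond = ln(r_o/r_i)/(2πkL), R_conv = 1/(h·2πrL)):
R_inner film = 1/(h_i·2πr₁L) = 1/(948×2π×0.055×22.4) = 1.363×10^-4 K/W
R_stainless steel pipe wall = ln(58.7/55)/(2π×14.2×22.4) = 3.258×10^-5 K/W
R_glass-fibre batt = ln(103.7/58.7)/(2π×0.0397×22.4) = 0.1018 K/W
R_outer film = 1/(h_o·2πr_oL) = 1/(10.3×2π×0.1037×22.4) = 0.006652 K/W
R_total = 0.1087 K/W
Q = ΔT/R_total = 88/0.1087
Q = 810 W
T_interface = T_inner − Q·ΣR(inner→interface) = 113 − 810×0.102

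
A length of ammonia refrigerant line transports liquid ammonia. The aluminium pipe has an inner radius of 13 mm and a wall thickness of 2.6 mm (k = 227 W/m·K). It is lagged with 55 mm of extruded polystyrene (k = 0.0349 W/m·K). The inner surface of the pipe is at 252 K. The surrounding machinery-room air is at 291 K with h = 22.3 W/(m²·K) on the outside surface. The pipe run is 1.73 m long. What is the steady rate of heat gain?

Radial resistances (cylindrical: R_cond = ln(r_o/r_i)/(2πkL), R_conv = 1/(h·2πrL)):
R_aluminium pipe wall = ln(15.6/13)/(2π×227×1.73) = 7.389×10^-5 K/W
R_extruded polystyrene = ln(70.6/15.6)/(2π×0.0349×1.73) = 3.98 K/W
R_outer film = 1/(h_o·2πr_oL) = 1/(22.3×2π×0.0706×1.73) = 0.05843 K/W
R_total = 4.038 K/W
Q = ΔT/R_total = 39/4.038

Q ≈ 9.66 W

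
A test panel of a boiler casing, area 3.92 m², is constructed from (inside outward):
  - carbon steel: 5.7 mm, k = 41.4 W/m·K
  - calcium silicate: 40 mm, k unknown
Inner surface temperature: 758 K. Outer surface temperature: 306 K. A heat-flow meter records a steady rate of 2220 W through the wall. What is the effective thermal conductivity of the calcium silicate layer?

k ≈ 0.0501 W/(m·K)

Thermal resistances in series:
R_carbon steel = L/(kA) = 0.0057/(41.4×3.92) = 3.512×10^-5 K/W
Sum of known resistances R_other = 3.512×10^-5 K/W
Total R = ΔT/Q = 452/2220 = 0.2036 K/W
R_calcium silicate = R_total − R_other = 0.2036 K/W
k = L/(R·A) = 0.04/(0.2036×3.92)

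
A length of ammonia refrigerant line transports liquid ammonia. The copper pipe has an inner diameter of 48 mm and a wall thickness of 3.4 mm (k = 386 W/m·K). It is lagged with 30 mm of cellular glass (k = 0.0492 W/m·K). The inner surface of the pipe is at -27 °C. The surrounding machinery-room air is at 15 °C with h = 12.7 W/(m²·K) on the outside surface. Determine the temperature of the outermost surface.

Radial resistances (cylindrical: R_cond = ln(r_o/r_i)/(2πkL), R_conv = 1/(h·2πrL)):
R_copper pipe wall = ln(27.4/24)/(2π×386×1) = 5.463×10^-5 K/W
R_cellular glass = ln(57.4/27.4)/(2π×0.0492×1) = 2.392 K/W
R_outer film = 1/(h_o·2πr_oL) = 1/(12.7×2π×0.0574×1) = 0.2183 K/W
R_total = 2.611 K/W
Q = ΔT/R_total = 42/2.611
Q = 16.1 W/m
T_interface = T_inner + Q·ΣR(inner→interface) = -27 + 16.1×2.392

T ≈ 11.5 °C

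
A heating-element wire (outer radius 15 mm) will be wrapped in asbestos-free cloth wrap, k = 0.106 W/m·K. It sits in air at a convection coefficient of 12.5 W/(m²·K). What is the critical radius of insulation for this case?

For a cylinder r_cr = k/h = 0.106/12.5
r_cr = 8.48 mm; since the bare radius (15 mm) is above r_cr, any added insulation will reduce heat loss.

r_cr ≈ 8.48 mm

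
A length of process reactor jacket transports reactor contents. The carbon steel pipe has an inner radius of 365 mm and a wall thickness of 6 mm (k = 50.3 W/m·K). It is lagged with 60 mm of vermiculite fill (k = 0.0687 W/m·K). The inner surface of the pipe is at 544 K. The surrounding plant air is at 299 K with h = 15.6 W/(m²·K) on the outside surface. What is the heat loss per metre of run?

Per-layer cylindrical resistances, series-summed:
R_carbon steel pipe wall = ln(371/365)/(2π×50.3×1) = 5.159×10^-5 K/W
R_vermiculite fill = ln(431/371)/(2π×0.0687×1) = 0.3473 K/W
R_outer film = 1/(h_o·2πr_oL) = 1/(15.6×2π×0.431×1) = 0.02367 K/W
R_total = 0.371 K/W
Q = ΔT/R_total = 245/0.371

q′ ≈ 660 W/m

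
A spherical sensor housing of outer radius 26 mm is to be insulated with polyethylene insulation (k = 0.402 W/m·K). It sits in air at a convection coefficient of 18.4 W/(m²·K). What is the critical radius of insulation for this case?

For a sphere r_cr = 2k/h = 2×0.402/18.4
r_cr = 43.7 mm; since the bare radius (26 mm) is below r_cr, adding a thin layer of insulation will *increase* heat loss.

r_cr ≈ 43.7 mm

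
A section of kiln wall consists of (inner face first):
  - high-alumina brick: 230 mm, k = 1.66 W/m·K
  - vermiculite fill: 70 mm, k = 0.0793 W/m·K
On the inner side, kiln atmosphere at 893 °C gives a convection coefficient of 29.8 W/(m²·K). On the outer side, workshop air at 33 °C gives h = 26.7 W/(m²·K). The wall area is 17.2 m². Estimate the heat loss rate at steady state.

Q ≈ 13500 W

Thermal resistances in series:
R_inner film = 1/(h_i·A) = 1/(29.8×17.2) = 0.001951 K/W
R_high-alumina brick = L/(kA) = 0.23/(1.66×17.2) = 0.008055 K/W
R_vermiculite fill = L/(kA) = 0.07/(0.0793×17.2) = 0.05132 K/W
R_outer film = 1/(h_o·A) = 1/(26.7×17.2) = 0.002178 K/W
R_total = 0.06351 K/W
Q = ΔT / R_total = 860 / 0.06351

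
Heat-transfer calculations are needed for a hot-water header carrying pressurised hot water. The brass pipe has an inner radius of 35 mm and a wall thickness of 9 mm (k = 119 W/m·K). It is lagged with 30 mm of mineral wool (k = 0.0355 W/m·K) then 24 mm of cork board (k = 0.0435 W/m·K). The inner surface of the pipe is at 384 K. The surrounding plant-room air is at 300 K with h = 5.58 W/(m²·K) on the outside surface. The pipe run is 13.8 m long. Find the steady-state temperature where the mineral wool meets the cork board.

T ≈ 330 K

Per-layer cylindrical resistances, series-summed:
R_brass pipe wall = ln(44/35)/(2π×119×13.8) = 2.218×10^-5 K/W
R_mineral wool = ln(74/44)/(2π×0.0355×13.8) = 0.1689 K/W
R_cork board = ln(98/74)/(2π×0.0435×13.8) = 0.07447 K/W
R_outer film = 1/(h_o·2πr_oL) = 1/(5.58×2π×0.098×13.8) = 0.02109 K/W
R_total = 0.2645 K/W
Q = ΔT/R_total = 84/0.2645
Q = 318 W
T_interface = T_inner − Q·ΣR(inner→interface) = 384 − 318×0.1689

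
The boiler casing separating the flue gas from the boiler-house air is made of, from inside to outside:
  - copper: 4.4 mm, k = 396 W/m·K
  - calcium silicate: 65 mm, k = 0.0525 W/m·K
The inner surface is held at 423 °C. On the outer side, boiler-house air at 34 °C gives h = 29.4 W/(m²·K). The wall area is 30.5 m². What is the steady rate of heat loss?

Q ≈ 9330 W

Series thermal resistances:
R_copper = L/(kA) = 0.0044/(396×30.5) = 3.643×10^-7 K/W
R_calcium silicate = L/(kA) = 0.065/(0.0525×30.5) = 0.04059 K/W
R_outer film = 1/(h_o·A) = 1/(29.4×30.5) = 0.001115 K/W
R_total = 0.04171 K/W
Q = ΔT / R_total = 389 / 0.04171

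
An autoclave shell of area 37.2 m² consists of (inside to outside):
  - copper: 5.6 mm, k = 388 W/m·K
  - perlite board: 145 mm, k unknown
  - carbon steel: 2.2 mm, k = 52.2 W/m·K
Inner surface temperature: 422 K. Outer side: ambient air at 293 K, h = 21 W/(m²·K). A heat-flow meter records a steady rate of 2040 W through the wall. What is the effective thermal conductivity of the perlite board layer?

Thermal resistances in series:
R_copper = L/(kA) = 0.0056/(388×37.2) = 3.88×10^-7 K/W
R_carbon steel = L/(kA) = 0.0022/(52.2×37.2) = 1.133×10^-6 K/W
R_outer film = 1/(h_o·A) = 1/(21×37.2) = 0.00128 K/W
Sum of known resistances R_other = 0.001282 K/W
Total R = ΔT/Q = 129/2040 = 0.06324 K/W
R_perlite board = R_total − R_other = 0.06195 K/W
k = L/(R·A) = 0.145/(0.06195×37.2)

k ≈ 0.0629 W/(m·K)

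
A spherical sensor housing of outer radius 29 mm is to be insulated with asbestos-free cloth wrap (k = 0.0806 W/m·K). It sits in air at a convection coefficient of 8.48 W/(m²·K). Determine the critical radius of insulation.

r_cr ≈ 19 mm

For a sphere r_cr = 2k/h = 2×0.0806/8.48
r_cr = 19 mm; since the bare radius (29 mm) is above r_cr, any added insulation will reduce heat loss.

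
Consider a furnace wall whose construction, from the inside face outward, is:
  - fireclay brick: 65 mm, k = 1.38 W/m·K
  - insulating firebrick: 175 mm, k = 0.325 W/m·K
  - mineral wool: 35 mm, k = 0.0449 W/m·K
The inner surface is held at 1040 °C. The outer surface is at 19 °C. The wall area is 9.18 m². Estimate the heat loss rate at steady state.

Q ≈ 6870 W

Using the resistance-network approach (series):
R_fireclay brick = L/(kA) = 0.065/(1.38×9.18) = 0.005131 K/W
R_insulating firebrick = L/(kA) = 0.175/(0.325×9.18) = 0.05866 K/W
R_mineral wool = L/(kA) = 0.035/(0.0449×9.18) = 0.08491 K/W
R_total = 0.1487 K/W
Q = ΔT / R_total = 1021 / 0.1487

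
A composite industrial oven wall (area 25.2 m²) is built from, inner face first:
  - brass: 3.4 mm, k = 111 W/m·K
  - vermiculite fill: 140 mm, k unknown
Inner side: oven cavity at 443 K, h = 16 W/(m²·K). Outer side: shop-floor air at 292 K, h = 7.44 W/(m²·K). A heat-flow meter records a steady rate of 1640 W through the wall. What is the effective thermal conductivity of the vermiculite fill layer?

Using the resistance-network approach (series):
R_inner film = 1/(h_i·A) = 1/(16×25.2) = 0.00248 K/W
R_brass = L/(kA) = 0.0034/(111×25.2) = 1.216×10^-6 K/W
R_outer film = 1/(h_o·A) = 1/(7.44×25.2) = 0.005334 K/W
Sum of known resistances R_other = 0.007815 K/W
Total R = ΔT/Q = 151/1640 = 0.09207 K/W
R_vermiculite fill = R_total − R_other = 0.08426 K/W
k = L/(R·A) = 0.14/(0.08426×25.2)

k ≈ 0.0659 W/(m·K)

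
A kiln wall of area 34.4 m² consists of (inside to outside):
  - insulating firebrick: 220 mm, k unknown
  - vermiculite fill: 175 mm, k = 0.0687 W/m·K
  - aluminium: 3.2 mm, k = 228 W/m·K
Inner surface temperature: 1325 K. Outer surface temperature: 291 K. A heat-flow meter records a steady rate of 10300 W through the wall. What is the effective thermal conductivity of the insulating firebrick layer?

k ≈ 0.243 W/(m·K)

Using the resistance-network approach (series):
R_vermiculite fill = L/(kA) = 0.175/(0.0687×34.4) = 0.07405 K/W
R_aluminium = L/(kA) = 0.0032/(228×34.4) = 4.08×10^-7 K/W
Sum of known resistances R_other = 0.07405 K/W
Total R = ΔT/Q = 1034/10300 = 0.1004 K/W
R_insulating firebrick = R_total − R_other = 0.02634 K/W
k = L/(R·A) = 0.22/(0.02634×34.4)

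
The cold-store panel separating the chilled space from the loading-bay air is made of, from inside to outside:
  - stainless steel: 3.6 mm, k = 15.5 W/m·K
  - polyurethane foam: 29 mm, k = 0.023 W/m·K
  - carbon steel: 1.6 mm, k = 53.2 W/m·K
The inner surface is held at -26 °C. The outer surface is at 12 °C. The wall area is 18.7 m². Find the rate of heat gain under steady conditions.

Q ≈ 563 W

Model the wall as resistances in series:
R_stainless steel = L/(kA) = 0.0036/(15.5×18.7) = 1.242×10^-5 K/W
R_polyurethane foam = L/(kA) = 0.029/(0.023×18.7) = 0.06743 K/W
R_carbon steel = L/(kA) = 0.0016/(53.2×18.7) = 1.608×10^-6 K/W
R_total = 0.06744 K/W
Q = ΔT / R_total = 38 / 0.06744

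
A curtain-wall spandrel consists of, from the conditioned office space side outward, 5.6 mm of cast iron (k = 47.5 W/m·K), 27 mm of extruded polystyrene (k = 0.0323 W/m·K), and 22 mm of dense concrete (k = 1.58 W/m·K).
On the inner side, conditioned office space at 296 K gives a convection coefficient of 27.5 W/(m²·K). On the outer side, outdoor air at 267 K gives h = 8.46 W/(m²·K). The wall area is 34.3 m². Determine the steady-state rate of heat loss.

Q ≈ 990 W

Model the wall as resistances in series:
R_inner film = 1/(h_i·A) = 1/(27.5×34.3) = 0.00106 K/W
R_cast iron = L/(kA) = 0.0056/(47.5×34.3) = 3.437×10^-6 K/W
R_extruded polystyrene = L/(kA) = 0.027/(0.0323×34.3) = 0.02437 K/W
R_dense concrete = L/(kA) = 0.022/(1.58×34.3) = 4.059×10^-4 K/W
R_outer film = 1/(h_o·A) = 1/(8.46×34.3) = 0.003446 K/W
R_total = 0.02929 K/W
Q = ΔT / R_total = 29 / 0.02929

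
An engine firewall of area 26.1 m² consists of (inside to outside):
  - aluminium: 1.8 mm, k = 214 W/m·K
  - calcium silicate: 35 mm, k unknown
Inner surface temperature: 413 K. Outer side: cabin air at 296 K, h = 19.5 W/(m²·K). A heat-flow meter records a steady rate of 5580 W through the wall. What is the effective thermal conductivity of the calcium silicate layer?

k ≈ 0.0706 W/(m·K)

Using the resistance-network approach (series):
R_aluminium = L/(kA) = 0.0018/(214×26.1) = 3.223×10^-7 K/W
R_outer film = 1/(h_o·A) = 1/(19.5×26.1) = 0.001965 K/W
Sum of known resistances R_other = 0.001965 K/W
Total R = ΔT/Q = 117/5580 = 0.02097 K/W
R_calcium silicate = R_total − R_other = 0.019 K/W
k = L/(R·A) = 0.035/(0.019×26.1)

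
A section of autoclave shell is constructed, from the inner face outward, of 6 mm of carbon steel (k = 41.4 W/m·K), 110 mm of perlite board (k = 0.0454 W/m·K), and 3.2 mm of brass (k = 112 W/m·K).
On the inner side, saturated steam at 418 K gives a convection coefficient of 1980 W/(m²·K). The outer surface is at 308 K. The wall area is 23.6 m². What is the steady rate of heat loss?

Thermal resistances in series:
R_inner film = 1/(h_i·A) = 1/(1980×23.6) = 2.14×10^-5 K/W
R_carbon steel = L/(kA) = 0.006/(41.4×23.6) = 6.141×10^-6 K/W
R_perlite board = L/(kA) = 0.11/(0.0454×23.6) = 0.1027 K/W
R_brass = L/(kA) = 0.0032/(112×23.6) = 1.211×10^-6 K/W
R_total = 0.1027 K/W
Q = ΔT / R_total = 110 / 0.1027

Q ≈ 1070 W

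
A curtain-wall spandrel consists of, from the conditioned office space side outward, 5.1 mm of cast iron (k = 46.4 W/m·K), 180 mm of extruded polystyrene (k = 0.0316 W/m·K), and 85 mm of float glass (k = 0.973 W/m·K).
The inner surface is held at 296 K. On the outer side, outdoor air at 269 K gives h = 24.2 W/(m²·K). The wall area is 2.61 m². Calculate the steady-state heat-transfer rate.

Q ≈ 12.1 W

Using the resistance-network approach (series):
R_cast iron = L/(kA) = 0.0051/(46.4×2.61) = 4.211×10^-5 K/W
R_extruded polystyrene = L/(kA) = 0.18/(0.0316×2.61) = 2.182 K/W
R_float glass = L/(kA) = 0.085/(0.973×2.61) = 0.03347 K/W
R_outer film = 1/(h_o·A) = 1/(24.2×2.61) = 0.01583 K/W
R_total = 2.232 K/W
Q = ΔT / R_total = 27 / 2.232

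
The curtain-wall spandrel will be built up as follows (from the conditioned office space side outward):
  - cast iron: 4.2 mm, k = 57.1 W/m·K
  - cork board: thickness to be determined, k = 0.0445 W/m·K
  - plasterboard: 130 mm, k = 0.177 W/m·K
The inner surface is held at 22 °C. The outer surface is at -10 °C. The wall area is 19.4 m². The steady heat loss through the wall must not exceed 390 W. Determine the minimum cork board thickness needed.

Series thermal resistances:
R_cast iron = L/(kA) = 0.0042/(57.1×19.4) = 3.792×10^-6 K/W
R_plasterboard = L/(kA) = 0.13/(0.177×19.4) = 0.03786 K/W
Sum of the known resistances R_other = 0.03786 K/W
Required total resistance R_tot = ΔT/Q_allow = 32/390 = 0.08205 K/W
R_cork board = R_tot − R_other = 0.04419 K/W
L = R·k·A = 0.04419×0.0445×19.4

L ≈ 38.1 mm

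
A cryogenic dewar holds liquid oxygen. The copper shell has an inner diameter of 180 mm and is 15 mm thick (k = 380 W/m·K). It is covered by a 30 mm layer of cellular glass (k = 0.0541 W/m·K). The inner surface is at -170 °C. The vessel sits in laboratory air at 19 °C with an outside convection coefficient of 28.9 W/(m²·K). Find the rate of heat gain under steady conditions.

Spherical conduction: R = (1/r_in − 1/r_out)/(4πk) per layer; series-sum.
R_copper shell = (1/0.09 − 1/0.105)/(4π×380) = 3.324×10^-4 K/W
R_cellular glass = (1/0.105 − 1/0.135)/(4π×0.0541) = 3.113 K/W
R_outer film = 1/(h·4πr_o²) = 1/(28.9×4π×0.135²) = 0.1511 K/W
R_total = 3.265 K/W
Q = ΔT/R_total = 189/3.265

Q ≈ 57.9 W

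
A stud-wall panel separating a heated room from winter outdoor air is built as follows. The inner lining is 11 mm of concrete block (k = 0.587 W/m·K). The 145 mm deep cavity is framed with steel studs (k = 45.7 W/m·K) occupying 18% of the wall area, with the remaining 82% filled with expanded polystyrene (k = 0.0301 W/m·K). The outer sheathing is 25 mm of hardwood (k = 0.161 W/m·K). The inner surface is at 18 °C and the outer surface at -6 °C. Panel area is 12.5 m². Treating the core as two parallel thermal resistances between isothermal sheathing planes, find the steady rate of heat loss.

Sheathing layers in series; stud and cavity paths in parallel between them.
R_inner = 0.011/(0.587×12.5) = 0.001499 K/W
R_stud  = 0.145/(45.7×0.18×12.5) = 0.00141 K/W
R_cav   = 0.145/(0.0301×0.82×12.5) = 0.47 K/W
1/R_core = 1/R_stud + 1/R_cav → R_core = 0.001406 K/W
R_outer = 0.025/(0.161×12.5) = 0.01242 K/W
R_total = 0.01533 K/W
Q = ΔT/R_total = 24/0.01533

Q ≈ 1570 W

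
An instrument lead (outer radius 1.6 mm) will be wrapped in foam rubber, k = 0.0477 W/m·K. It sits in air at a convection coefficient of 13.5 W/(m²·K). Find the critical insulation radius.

r_cr ≈ 3.53 mm

For a cylinder r_cr = k/h = 0.0477/13.5
r_cr = 3.53 mm; since the bare radius (1.6 mm) is below r_cr, adding a thin layer of insulation will *increase* heat loss.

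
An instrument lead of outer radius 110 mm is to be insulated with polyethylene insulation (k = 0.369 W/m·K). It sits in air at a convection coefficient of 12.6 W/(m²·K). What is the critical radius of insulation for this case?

r_cr ≈ 29.3 mm

For a cylinder r_cr = k/h = 0.369/12.6
r_cr = 29.3 mm; since the bare radius (110 mm) is above r_cr, any added insulation will reduce heat loss.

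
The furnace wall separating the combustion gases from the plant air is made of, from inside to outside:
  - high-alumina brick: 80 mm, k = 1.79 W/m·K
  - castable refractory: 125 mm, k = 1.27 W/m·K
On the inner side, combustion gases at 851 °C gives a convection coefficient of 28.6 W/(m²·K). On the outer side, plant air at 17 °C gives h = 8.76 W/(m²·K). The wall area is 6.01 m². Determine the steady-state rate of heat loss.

Q ≈ 17200 W

Using the resistance-network approach (series):
R_inner film = 1/(h_i·A) = 1/(28.6×6.01) = 0.005818 K/W
R_high-alumina brick = L/(kA) = 0.08/(1.79×6.01) = 0.007436 K/W
R_castable refractory = L/(kA) = 0.125/(1.27×6.01) = 0.01638 K/W
R_outer film = 1/(h_o·A) = 1/(8.76×6.01) = 0.01899 K/W
R_total = 0.04863 K/W
Q = ΔT / R_total = 834 / 0.04863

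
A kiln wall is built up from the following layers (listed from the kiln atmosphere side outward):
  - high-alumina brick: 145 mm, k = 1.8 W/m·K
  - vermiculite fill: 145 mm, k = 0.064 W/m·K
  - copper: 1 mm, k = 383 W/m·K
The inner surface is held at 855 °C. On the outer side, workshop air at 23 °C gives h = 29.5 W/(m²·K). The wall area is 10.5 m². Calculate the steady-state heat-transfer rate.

Q ≈ 3670 W

Treating each layer as a thermal resistance in series:
R_high-alumina brick = L/(kA) = 0.145/(1.8×10.5) = 0.007672 K/W
R_vermiculite fill = L/(kA) = 0.145/(0.064×10.5) = 0.2158 K/W
R_copper = L/(kA) = 0.001/(383×10.5) = 2.487×10^-7 K/W
R_outer film = 1/(h_o·A) = 1/(29.5×10.5) = 0.003228 K/W
R_total = 0.2267 K/W
Q = ΔT / R_total = 832 / 0.2267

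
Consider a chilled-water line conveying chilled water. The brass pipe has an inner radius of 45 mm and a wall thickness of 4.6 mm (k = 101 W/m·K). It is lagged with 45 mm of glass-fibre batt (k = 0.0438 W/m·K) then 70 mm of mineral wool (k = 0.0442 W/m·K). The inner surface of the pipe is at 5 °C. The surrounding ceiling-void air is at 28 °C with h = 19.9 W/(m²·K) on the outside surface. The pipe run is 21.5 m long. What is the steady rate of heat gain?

Cylindrical conduction, so R = ln(r₂/r₁)/(2πkL) per layer, in series:
R_brass pipe wall = ln(49.6/45)/(2π×101×21.5) = 7.133×10^-6 K/W
R_glass-fibre batt = ln(94.6/49.6)/(2π×0.0438×21.5) = 0.1091 K/W
R_mineral wool = ln(164.6/94.6)/(2π×0.0442×21.5) = 0.09276 K/W
R_outer film = 1/(h_o·2πr_oL) = 1/(19.9×2π×0.1646×21.5) = 0.00226 K/W
R_total = 0.2041 K/W
Q = ΔT/R_total = 23/0.2041

Q ≈ 113 W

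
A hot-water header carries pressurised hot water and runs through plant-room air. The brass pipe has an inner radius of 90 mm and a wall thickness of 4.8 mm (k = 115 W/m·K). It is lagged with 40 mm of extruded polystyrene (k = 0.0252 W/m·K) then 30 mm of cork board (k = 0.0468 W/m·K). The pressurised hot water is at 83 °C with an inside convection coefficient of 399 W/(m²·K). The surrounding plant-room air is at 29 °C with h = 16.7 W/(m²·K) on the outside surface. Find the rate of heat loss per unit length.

Cylindrical conduction, so R = ln(r₂/r₁)/(2πkL) per layer, in series:
R_inner film = 1/(h_i·2πr₁L) = 1/(399×2π×0.09×1) = 0.004432 K/W
R_brass pipe wall = ln(94.8/90)/(2π×115×1) = 7.191×10^-5 K/W
R_extruded polystyrene = ln(134.8/94.8)/(2π×0.0252×1) = 2.223 K/W
R_cork board = ln(164.8/134.8)/(2π×0.0468×1) = 0.6833 K/W
R_outer film = 1/(h_o·2πr_oL) = 1/(16.7×2π×0.1648×1) = 0.05783 K/W
R_total = 2.969 K/W
Q = ΔT/R_total = 54/2.969

q′ ≈ 18.2 W/m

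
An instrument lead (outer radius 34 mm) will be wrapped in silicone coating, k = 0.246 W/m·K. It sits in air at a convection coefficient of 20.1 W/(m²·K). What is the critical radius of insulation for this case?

For a cylinder r_cr = k/h = 0.246/20.1
r_cr = 12.2 mm; since the bare radius (34 mm) is above r_cr, any added insulation will reduce heat loss.

r_cr ≈ 12.2 mm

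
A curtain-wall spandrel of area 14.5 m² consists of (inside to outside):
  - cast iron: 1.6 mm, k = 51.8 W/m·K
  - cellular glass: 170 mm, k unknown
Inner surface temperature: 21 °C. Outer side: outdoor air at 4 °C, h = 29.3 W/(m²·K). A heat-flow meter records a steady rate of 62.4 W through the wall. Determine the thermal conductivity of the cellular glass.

k ≈ 0.0434 W/(m·K)

Treating each layer as a thermal resistance in series:
R_cast iron = L/(kA) = 0.0016/(51.8×14.5) = 2.13×10^-6 K/W
R_outer film = 1/(h_o·A) = 1/(29.3×14.5) = 0.002354 K/W
Sum of known resistances R_other = 0.002356 K/W
Total R = ΔT/Q = 17/62.4 = 0.2724 K/W
R_cellular glass = R_total − R_other = 0.2701 K/W
k = L/(R·A) = 0.17/(0.2701×14.5)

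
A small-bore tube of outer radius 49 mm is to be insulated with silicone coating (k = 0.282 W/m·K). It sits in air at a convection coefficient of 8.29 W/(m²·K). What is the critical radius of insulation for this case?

For a cylinder r_cr = k/h = 0.282/8.29
r_cr = 34 mm; since the bare radius (49 mm) is above r_cr, any added insulation will reduce heat loss.

r_cr ≈ 34 mm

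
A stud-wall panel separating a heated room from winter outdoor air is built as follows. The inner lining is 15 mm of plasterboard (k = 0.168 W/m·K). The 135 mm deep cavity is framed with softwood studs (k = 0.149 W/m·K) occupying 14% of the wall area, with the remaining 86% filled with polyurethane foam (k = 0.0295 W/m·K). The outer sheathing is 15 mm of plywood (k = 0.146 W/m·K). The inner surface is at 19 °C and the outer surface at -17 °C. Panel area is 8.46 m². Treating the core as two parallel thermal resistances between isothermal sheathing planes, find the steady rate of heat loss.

Sheathing layers in series; stud and cavity paths in parallel between them.
R_inner = 0.015/(0.168×8.46) = 0.01055 K/W
R_stud  = 0.135/(0.149×0.14×8.46) = 0.765 K/W
R_cav   = 0.135/(0.0295×0.86×8.46) = 0.629 K/W
1/R_core = 1/R_stud + 1/R_cav → R_core = 0.3452 K/W
R_outer = 0.015/(0.146×8.46) = 0.01214 K/W
R_total = 0.3679 K/W
Q = ΔT/R_total = 36/0.3679

Q ≈ 97.9 W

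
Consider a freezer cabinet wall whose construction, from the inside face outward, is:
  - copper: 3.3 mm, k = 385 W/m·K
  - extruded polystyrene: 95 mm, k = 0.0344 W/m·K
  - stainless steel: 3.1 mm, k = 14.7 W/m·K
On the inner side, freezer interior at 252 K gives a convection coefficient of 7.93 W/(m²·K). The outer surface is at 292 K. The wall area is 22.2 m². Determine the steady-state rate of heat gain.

Series thermal resistances:
R_inner film = 1/(h_i·A) = 1/(7.93×22.2) = 0.00568 K/W
R_copper = L/(kA) = 0.0033/(385×22.2) = 3.861×10^-7 K/W
R_extruded polystyrene = L/(kA) = 0.095/(0.0344×22.2) = 0.1244 K/W
R_stainless steel = L/(kA) = 0.0031/(14.7×22.2) = 9.499×10^-6 K/W
R_total = 0.1301 K/W
Q = ΔT / R_total = 40 / 0.1301

Q ≈ 307 W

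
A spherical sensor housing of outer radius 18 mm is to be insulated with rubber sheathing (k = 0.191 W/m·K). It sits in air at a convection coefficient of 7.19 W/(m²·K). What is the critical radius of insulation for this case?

For a sphere r_cr = 2k/h = 2×0.191/7.19
r_cr = 53.1 mm; since the bare radius (18 mm) is below r_cr, adding a thin layer of insulation will *increase* heat loss.

r_cr ≈ 53.1 mm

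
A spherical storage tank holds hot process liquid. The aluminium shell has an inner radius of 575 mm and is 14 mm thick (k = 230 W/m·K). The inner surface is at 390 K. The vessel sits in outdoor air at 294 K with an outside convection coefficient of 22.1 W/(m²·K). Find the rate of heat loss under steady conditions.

Q ≈ 9240 W

Each spherical layer contributes R = (1/r_i − 1/r_o)/(4πk):
R_aluminium shell = (1/0.575 − 1/0.589)/(4π×230) = 1.43×10^-5 K/W
R_outer film = 1/(h·4πr_o²) = 1/(22.1×4π×0.589²) = 0.01038 K/W
R_total = 0.01039 K/W
Q = ΔT/R_total = 96/0.01039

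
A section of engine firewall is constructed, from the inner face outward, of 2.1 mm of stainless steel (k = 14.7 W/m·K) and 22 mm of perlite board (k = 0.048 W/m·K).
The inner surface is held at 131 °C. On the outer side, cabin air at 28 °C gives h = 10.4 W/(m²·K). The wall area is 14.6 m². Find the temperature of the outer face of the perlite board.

T ≈ 45.9 °C

Using the resistance-network approach (series):
R_stainless steel = L/(kA) = 0.0021/(14.7×14.6) = 9.785×10^-6 K/W
R_perlite board = L/(kA) = 0.022/(0.048×14.6) = 0.03139 K/W
R_outer film = 1/(h_o·A) = 1/(10.4×14.6) = 0.006586 K/W
R_total = 0.03799 K/W;  Q = ΔT/R_total = 103/0.03799 = 2711 W
T_interface = T_inner − Q·ΣR(inner→interface) = 131 − 2710×0.0314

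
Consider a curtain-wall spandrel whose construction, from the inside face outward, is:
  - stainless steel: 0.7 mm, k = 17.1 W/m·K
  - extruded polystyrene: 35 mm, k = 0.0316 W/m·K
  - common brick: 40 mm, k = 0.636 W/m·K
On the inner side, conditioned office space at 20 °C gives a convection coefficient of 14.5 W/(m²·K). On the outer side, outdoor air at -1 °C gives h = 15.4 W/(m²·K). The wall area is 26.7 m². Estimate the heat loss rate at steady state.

Q ≈ 430 W

Treating each layer as a thermal resistance in series:
R_inner film = 1/(h_i·A) = 1/(14.5×26.7) = 0.002583 K/W
R_stainless steel = L/(kA) = 0.0007/(17.1×26.7) = 1.533×10^-6 K/W
R_extruded polystyrene = L/(kA) = 0.035/(0.0316×26.7) = 0.04148 K/W
R_common brick = L/(kA) = 0.04/(0.636×26.7) = 0.002356 K/W
R_outer film = 1/(h_o·A) = 1/(15.4×26.7) = 0.002432 K/W
R_total = 0.04886 K/W
Q = ΔT / R_total = 21 / 0.04886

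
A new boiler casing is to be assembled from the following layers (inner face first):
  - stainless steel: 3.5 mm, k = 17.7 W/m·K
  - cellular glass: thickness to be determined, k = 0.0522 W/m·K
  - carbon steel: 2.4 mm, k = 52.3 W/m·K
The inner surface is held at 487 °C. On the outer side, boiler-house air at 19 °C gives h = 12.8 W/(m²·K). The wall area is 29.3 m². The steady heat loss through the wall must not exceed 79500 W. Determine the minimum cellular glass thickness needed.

L ≈ 4.91 mm

Thermal resistances in series:
R_stainless steel = L/(kA) = 0.0035/(17.7×29.3) = 6.749×10^-6 K/W
R_carbon steel = L/(kA) = 0.0024/(52.3×29.3) = 1.566×10^-6 K/W
R_outer film = 1/(h_o·A) = 1/(12.8×29.3) = 0.002666 K/W
Sum of the known resistances R_other = 0.002675 K/W
Required total resistance R_tot = ΔT/Q_allow = 468/79500 = 0.005887 K/W
R_cellular glass = R_tot − R_other = 0.003212 K/W
L = R·k·A = 0.003212×0.0522×29.3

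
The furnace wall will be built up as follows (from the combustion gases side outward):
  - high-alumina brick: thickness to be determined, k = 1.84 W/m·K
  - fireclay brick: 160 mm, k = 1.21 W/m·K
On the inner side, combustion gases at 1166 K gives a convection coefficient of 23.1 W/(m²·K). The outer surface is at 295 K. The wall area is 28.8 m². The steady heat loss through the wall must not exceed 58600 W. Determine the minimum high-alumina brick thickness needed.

L ≈ 465 mm

Using the resistance-network approach (series):
R_inner film = 1/(h_i·A) = 1/(23.1×28.8) = 0.001503 K/W
R_fireclay brick = L/(kA) = 0.16/(1.21×28.8) = 0.004591 K/W
Sum of the known resistances R_other = 0.006094 K/W
Required total resistance R_tot = ΔT/Q_allow = 871/58600 = 0.01486 K/W
R_high-alumina brick = R_tot − R_other = 0.008769 K/W
L = R·k·A = 0.008769×1.84×28.8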